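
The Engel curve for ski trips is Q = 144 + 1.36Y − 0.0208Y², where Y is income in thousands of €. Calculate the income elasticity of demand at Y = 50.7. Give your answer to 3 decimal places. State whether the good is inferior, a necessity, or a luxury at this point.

-0.238 (inferior good)

At Y = 50.7: Q = 159.4858.
dQ/dY = 1.36 − 0.0416Y = -0.74912.
η = (dQ/dY)·(Y/Q) = -0.74912 × (50.7/159.4858) = -0.238.
η < 0 ⇒ inferior good.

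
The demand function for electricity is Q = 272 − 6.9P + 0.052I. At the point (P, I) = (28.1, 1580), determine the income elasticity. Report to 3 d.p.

At P = 28.1, I = 1580: Q = 160.270.
Holding P constant, ∂Q/∂I = 0.052.
η_I = (∂Q/∂I)·(I/Q) = 0.052 × (1580/160.270) = 0.513.

0.513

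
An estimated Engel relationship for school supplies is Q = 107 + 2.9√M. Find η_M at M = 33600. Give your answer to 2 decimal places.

0.42

At M = 33600: Q = 638.579.
dQ/dM = 2.9/(2√M) = 0.0079104 at this income.
η = (dQ/dM)·(M/Q) = 0.0079104 × (33600/638.579) = 0.42.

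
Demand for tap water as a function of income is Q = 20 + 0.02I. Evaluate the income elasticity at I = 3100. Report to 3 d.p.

At I = 3100: Q = 82.000.
dQ/dI = 0.02.
η = (dQ/dI)·(I/Q) = 0.02 × (3100/82.000) = 0.756.

0.756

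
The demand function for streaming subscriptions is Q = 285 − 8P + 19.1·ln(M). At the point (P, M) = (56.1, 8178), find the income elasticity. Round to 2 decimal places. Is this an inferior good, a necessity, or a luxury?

At P = 56.1, M = 8178: Q = 8.276.
Holding P constant, ∂Q/∂M = 19.1/M = 0.00233553.
η_M = (∂Q/∂M)·(M/Q) = 0.00233553 × (8178/8.276) = 2.31.
Since η > 1, this is a luxury.

2.31 (luxury)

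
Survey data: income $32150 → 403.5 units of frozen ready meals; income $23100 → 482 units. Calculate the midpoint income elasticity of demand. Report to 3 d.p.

ΔQ = 482 − 403.5 = 78.5; midpoint Q̄ = (403.5 + 482)/2 = 442.75.
ΔI = 23100 − 32150 = -9050; midpoint Ī = (32150 + 23100)/2 = 27625.
η = (ΔQ/Q̄) ÷ (ΔI/Ī) = (78.5/442.75) ÷ (-9050/27625) = -0.541.

-0.541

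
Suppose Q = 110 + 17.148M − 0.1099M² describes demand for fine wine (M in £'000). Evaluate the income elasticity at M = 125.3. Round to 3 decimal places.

-2.442

At M = 125.3: Q = 533.2045.
dQ/dM = 17.148 − 0.2198M = -10.39294.
η = (dQ/dM)·(M/Q) = -10.39294 × (125.3/533.2045) = -2.442.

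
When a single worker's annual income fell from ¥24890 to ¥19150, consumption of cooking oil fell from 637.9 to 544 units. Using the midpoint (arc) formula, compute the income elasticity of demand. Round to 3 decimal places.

ΔQ = 544 − 637.9 = -93.9; midpoint Q̄ = (637.9 + 544)/2 = 590.95.
ΔI = 19150 − 24890 = -5740; midpoint Ī = (24890 + 19150)/2 = 22020.
η = (ΔQ/Q̄) ÷ (ΔI/Ī) = (-93.9/590.95) ÷ (-5740/22020) = 0.610.

0.610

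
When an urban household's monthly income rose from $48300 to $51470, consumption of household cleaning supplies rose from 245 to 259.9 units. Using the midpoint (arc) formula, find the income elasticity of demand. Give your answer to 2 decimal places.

0.93

ΔQ = 259.9 − 245 = 14.9; midpoint Q̄ = (245 + 259.9)/2 = 252.45.
ΔI = 51470 − 48300 = 3170; midpoint Ī = (48300 + 51470)/2 = 49885.
η = (ΔQ/Q̄) ÷ (ΔI/Ī) = (14.9/252.45) ÷ (3170/49885) = 0.93.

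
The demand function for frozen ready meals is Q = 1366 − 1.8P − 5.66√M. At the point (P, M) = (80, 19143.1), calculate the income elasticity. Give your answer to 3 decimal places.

-0.892

At P = 80, M = 19143.1: Q = 438.890.
Holding P constant, ∂Q/∂M = -5.66/(2√M) = -0.0204541.
η_M = (∂Q/∂M)·(M/Q) = -0.0204541 × (19143.1/438.890) = -0.892.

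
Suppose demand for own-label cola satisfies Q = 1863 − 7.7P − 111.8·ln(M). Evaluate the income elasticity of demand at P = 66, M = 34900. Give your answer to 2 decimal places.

At P = 66, M = 34900: Q = 185.345.
Holding P constant, ∂Q/∂M = -111.8/M = -0.00320344.
η_M = (∂Q/∂M)·(M/Q) = -0.00320344 × (34900/185.345) = -0.60.

-0.60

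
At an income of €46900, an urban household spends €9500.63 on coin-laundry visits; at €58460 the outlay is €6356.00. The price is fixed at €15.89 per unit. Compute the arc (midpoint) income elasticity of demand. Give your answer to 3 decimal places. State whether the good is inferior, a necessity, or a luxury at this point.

-1.807 (inferior good)

With a constant price, Q₁ = 9500.63/15.89 = 597.900 and Q₂ = 6356.00/15.89 = 400.000 (equivalently, work directly with expenditure since P cancels).
Midpoint %ΔQ = (6356.00 − 9500.63)/7928.32 = -0.39663; midpoint %ΔI = (58460 − 46900)/52680 = 0.21944.
η = -0.39663 / 0.21944 = -1.807.
η < 0 ⇒ inferior good.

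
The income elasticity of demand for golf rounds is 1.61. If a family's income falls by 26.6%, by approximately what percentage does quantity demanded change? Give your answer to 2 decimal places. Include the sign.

%ΔQ ≈ η × %ΔI = 1.61 × (-26.6%) = -42.83%.

-42.83%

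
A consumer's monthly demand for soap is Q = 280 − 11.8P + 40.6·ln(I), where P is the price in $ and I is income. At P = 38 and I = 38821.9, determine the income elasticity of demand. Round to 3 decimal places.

At P = 38, I = 38821.9: Q = 260.610.
Holding P constant, ∂Q/∂I = 40.6/I = 0.0010458.
η_I = (∂Q/∂I)·(I/Q) = 0.0010458 × (38821.9/260.610) = 0.156.

0.156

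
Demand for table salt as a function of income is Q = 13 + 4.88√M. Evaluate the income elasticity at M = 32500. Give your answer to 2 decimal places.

At M = 32500: Q = 892.755.
dQ/dM = 4.88/(2√M) = 0.0135347 at this income.
η = (dQ/dM)·(M/Q) = 0.0135347 × (32500/892.755) = 0.49.

0.49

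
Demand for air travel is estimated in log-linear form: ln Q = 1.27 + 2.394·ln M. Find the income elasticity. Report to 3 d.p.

2.394

In a log-linear demand, the coefficient on ln M is the income elasticity.
So η = 2.394.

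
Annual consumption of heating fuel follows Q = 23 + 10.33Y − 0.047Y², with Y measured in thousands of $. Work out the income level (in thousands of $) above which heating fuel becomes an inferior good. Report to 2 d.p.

dQ/dY = 10.33 − 0.094Y.
The good is inferior where dQ/dY < 0. Setting dQ/dY = 0 gives Y = 10.33 / 0.094 = 109.89.

109.89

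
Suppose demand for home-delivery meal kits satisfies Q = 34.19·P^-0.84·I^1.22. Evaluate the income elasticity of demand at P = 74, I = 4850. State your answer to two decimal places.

For a multiplicative demand Q = A·P^α·I^β, the income elasticity is β everywhere.
Here β = 1.22, so η = 1.22.

1.22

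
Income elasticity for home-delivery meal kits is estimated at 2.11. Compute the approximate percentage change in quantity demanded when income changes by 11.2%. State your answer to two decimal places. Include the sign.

23.63%

%ΔQ ≈ η × %ΔI = 2.11 × 11.2% = 23.63%.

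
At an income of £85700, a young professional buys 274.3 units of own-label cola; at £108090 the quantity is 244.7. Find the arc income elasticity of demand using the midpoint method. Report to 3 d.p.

-0.494

ΔQ = 244.7 − 274.3 = -29.6; midpoint Q̄ = (274.3 + 244.7)/2 = 259.5.
ΔI = 108090 − 85700 = 22390; midpoint Ī = (85700 + 108090)/2 = 96895.
η = (ΔQ/Q̄) ÷ (ΔI/Ī) = (-29.6/259.5) ÷ (22390/96895) = -0.494.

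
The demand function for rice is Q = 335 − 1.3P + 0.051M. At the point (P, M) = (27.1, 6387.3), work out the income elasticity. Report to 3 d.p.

At P = 27.1, M = 6387.3: Q = 625.522.
Holding P constant, ∂Q/∂M = 0.051.
η_M = (∂Q/∂M)·(M/Q) = 0.051 × (6387.3/625.522) = 0.521.

0.521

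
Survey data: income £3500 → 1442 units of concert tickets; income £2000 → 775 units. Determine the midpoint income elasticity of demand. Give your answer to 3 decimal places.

ΔQ = 775 − 1442 = -667; midpoint Q̄ = (1442 + 775)/2 = 1108.5.
ΔI = 2000 − 3500 = -1500; midpoint Ī = (3500 + 2000)/2 = 2750.
η = (ΔQ/Q̄) ÷ (ΔI/Ī) = (-667/1108.5) ÷ (-1500/2750) = 1.103.

1.103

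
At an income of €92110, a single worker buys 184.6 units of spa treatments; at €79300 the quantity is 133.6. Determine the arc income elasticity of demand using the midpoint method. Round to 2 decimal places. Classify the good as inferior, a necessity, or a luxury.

ΔQ = 133.6 − 184.6 = -51; midpoint Q̄ = (184.6 + 133.6)/2 = 159.1.
ΔI = 79300 − 92110 = -12810; midpoint Ī = (92110 + 79300)/2 = 85705.
η = (ΔQ/Q̄) ÷ (ΔI/Ī) = (-51/159.1) ÷ (-12810/85705) = 2.14.
η > 1 ⇒ luxury.

2.14 (luxury)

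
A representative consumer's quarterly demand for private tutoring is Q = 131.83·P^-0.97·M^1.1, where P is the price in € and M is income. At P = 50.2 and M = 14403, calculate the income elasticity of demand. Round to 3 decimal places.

For a multiplicative demand Q = A·P^α·M^β, the income elasticity is β everywhere.
Here β = 1.1, so η = 1.100.

1.100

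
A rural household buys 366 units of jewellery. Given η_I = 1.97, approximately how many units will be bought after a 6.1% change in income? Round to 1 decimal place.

%ΔQ ≈ η × %ΔI = 1.97 × 6.1% = 12.017%.
New Q ≈ 366 × (1 + 0.12017) = 410.0.

410.0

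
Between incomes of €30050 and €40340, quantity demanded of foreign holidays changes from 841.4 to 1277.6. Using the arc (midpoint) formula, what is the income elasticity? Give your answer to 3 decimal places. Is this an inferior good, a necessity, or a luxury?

1.408 (luxury)

ΔQ = 1277.6 − 841.4 = 436.2; midpoint Q̄ = (841.4 + 1277.6)/2 = 1059.5.
ΔI = 40340 − 30050 = 10290; midpoint Ī = (30050 + 40340)/2 = 35195.
η = (ΔQ/Q̄) ÷ (ΔI/Ī) = (436.2/1059.5) ÷ (10290/35195) = 1.408.
η > 1 ⇒ luxury.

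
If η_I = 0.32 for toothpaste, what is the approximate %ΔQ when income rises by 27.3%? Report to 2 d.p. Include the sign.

8.74%

%ΔQ ≈ η × %ΔI = 0.32 × 27.3% = 8.74%.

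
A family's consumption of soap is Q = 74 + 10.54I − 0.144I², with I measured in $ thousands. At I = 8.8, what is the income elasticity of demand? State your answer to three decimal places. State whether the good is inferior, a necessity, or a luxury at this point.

0.453 (necessity)

At I = 8.8: Q = 155.6006.
dQ/dI = 10.54 − 0.288I = 8.00560.
η = (dQ/dI)·(I/Q) = 8.00560 × (8.8/155.6006) = 0.453.
0 < η < 1 ⇒ necessity.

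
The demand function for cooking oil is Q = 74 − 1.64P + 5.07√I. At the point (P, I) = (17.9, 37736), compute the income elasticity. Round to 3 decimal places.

At P = 17.9, I = 37736: Q = 1029.530.
Holding P constant, ∂Q/∂I = 5.07/(2√I) = 0.0130497.
η_I = (∂Q/∂I)·(I/Q) = 0.0130497 × (37736/1029.530) = 0.478.

0.478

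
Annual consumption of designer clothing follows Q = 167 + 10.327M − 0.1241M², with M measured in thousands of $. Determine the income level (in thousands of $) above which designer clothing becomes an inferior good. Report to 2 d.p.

41.61

dQ/dM = 10.327 − 0.2482M.
The good is inferior where dQ/dM < 0. Setting dQ/dM = 0 gives M = 10.327 / 0.2482 = 41.61.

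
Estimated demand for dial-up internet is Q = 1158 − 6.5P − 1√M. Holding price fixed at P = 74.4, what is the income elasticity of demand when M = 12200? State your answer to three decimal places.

At P = 74.4, M = 12200: Q = 563.946.
Holding P constant, ∂Q/∂M = -1/(2√M) = -0.00452679.
η_M = (∂Q/∂M)·(M/Q) = -0.00452679 × (12200/563.946) = -0.098.

-0.098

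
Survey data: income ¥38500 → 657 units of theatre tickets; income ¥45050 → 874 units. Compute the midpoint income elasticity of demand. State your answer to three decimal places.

ΔQ = 874 − 657 = 217; midpoint Q̄ = (657 + 874)/2 = 765.5.
ΔI = 45050 − 38500 = 6550; midpoint Ī = (38500 + 45050)/2 = 41775.
η = (ΔQ/Q̄) ÷ (ΔI/Ī) = (217/765.5) ÷ (6550/41775) = 1.808.

1.808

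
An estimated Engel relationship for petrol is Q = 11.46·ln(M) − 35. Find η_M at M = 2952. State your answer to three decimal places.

0.203

At M = 2952: Q = 56.568.
dQ/dM = 11.46/M = 0.00388211 at this income.
η = (dQ/dM)·(M/Q) = 0.00388211 × (2952/56.568) = 0.203.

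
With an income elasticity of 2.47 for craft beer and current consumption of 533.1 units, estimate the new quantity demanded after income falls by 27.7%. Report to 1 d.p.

168.4

%ΔQ ≈ η × %ΔI = 2.47 × (-27.7%) = -68.419%.
New Q ≈ 533.1 × (1 − 0.68419) = 168.4.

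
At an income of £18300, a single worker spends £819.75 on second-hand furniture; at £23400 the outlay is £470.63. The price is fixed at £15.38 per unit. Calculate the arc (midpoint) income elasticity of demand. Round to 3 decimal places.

-2.212

With a constant price, Q₁ = 819.75/15.38 = 53.300 and Q₂ = 470.63/15.38 = 30.600 (equivalently, work directly with expenditure since P cancels).
Midpoint %ΔQ = (470.63 − 819.75)/645.19 = -0.54111; midpoint %ΔI = (23400 − 18300)/20850 = 0.24460.
η = -0.54111 / 0.24460 = -2.212.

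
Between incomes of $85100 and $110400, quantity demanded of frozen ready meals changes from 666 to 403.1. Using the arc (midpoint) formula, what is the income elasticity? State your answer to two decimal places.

-1.90

ΔQ = 403.1 − 666 = -262.9; midpoint Q̄ = (666 + 403.1)/2 = 534.55.
ΔI = 110400 − 85100 = 25300; midpoint Ī = (85100 + 110400)/2 = 97750.
η = (ΔQ/Q̄) ÷ (ΔI/Ī) = (-262.9/534.55) ÷ (25300/97750) = -1.90.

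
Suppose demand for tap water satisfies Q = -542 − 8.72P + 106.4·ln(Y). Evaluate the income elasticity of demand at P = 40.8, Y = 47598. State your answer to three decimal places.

0.429

At P = 40.8, Y = 47598: Q = 248.210.
Holding P constant, ∂Q/∂Y = 106.4/Y = 0.00223539.
η_Y = (∂Q/∂Y)·(Y/Q) = 0.00223539 × (47598/248.210) = 0.429.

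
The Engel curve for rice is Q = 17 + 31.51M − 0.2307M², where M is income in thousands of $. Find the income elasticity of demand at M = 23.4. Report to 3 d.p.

0.772

At M = 23.4: Q = 628.0119.
dQ/dM = 31.51 − 0.4614M = 20.71324.
η = (dQ/dM)·(M/Q) = 20.71324 × (23.4/628.0119) = 0.772.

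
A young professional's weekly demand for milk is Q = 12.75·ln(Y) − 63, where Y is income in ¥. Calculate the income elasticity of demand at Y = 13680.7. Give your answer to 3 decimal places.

0.218

At Y = 13680.7: Q = 58.428.
dQ/dY = 12.75/Y = 0.00093197 at this income.
η = (dQ/dY)·(Y/Q) = 0.00093197 × (13680.7/58.428) = 0.218.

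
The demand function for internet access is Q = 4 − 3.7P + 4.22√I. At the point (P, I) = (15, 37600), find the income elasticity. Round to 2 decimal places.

0.53

At P = 15, I = 37600: Q = 766.788.
Holding P constant, ∂Q/∂I = 4.22/(2√I) = 0.0108815.
η_I = (∂Q/∂I)·(I/Q) = 0.0108815 × (37600/766.788) = 0.53.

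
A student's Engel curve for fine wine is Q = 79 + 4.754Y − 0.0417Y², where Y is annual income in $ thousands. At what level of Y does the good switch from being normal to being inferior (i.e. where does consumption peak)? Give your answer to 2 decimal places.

57.00

dQ/dY = 4.754 − 0.0834Y.
The good is inferior where dQ/dY < 0. Setting dQ/dY = 0 gives Y = 4.754 / 0.0834 = 57.00.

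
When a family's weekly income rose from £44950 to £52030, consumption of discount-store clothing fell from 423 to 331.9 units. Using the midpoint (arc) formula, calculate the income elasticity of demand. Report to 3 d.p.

ΔQ = 331.9 − 423 = -91.1; midpoint Q̄ = (423 + 331.9)/2 = 377.45.
ΔI = 52030 − 44950 = 7080; midpoint Ī = (44950 + 52030)/2 = 48490.
η = (ΔQ/Q̄) ÷ (ΔI/Ī) = (-91.1/377.45) ÷ (7080/48490) = -1.653.

-1.653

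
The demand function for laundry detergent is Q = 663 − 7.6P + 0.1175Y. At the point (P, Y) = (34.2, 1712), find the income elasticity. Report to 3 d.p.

At P = 34.2, Y = 1712: Q = 604.240.
Holding P constant, ∂Q/∂Y = 0.1175.
η_Y = (∂Q/∂Y)·(Y/Q) = 0.1175 × (1712/604.240) = 0.333.

0.333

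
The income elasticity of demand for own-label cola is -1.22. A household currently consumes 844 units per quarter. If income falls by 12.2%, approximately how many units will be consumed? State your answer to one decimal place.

969.6

%ΔQ ≈ η × %ΔI = -1.22 × (-12.2%) = 14.884%.
New Q ≈ 844 × (1 + 0.14884) = 969.6.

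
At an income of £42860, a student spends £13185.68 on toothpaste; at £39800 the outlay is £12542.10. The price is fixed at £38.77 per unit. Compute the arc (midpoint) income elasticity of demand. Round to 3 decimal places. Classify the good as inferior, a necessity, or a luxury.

With a constant price, Q₁ = 13185.68/38.77 = 340.100 and Q₂ = 12542.10/38.77 = 323.500 (equivalently, work directly with expenditure since P cancels).
Midpoint %ΔQ = (12542.10 − 13185.68)/12863.89 = -0.05003; midpoint %ΔI = (39800 − 42860)/41330 = -0.07404.
η = -0.05003 / -0.07404 = 0.676.
0 < η < 1 ⇒ necessity.

0.676 (necessity)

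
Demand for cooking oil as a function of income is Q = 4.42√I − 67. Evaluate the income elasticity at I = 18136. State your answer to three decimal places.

0.563

At I = 18136: Q = 528.241.
dQ/dI = 4.42/(2√I) = 0.0164105 at this income.
η = (dQ/dI)·(I/Q) = 0.0164105 × (18136/528.241) = 0.563.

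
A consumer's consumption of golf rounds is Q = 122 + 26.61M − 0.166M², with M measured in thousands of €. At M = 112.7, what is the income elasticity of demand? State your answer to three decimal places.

At M = 112.7: Q = 1012.5329.
dQ/dM = 26.61 − 0.332M = -10.80640.
η = (dQ/dM)·(M/Q) = -10.80640 × (112.7/1012.5329) = -1.203.

-1.203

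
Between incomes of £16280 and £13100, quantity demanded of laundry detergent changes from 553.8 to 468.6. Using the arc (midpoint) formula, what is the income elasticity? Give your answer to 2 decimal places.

0.77

ΔQ = 468.6 − 553.8 = -85.2; midpoint Q̄ = (553.8 + 468.6)/2 = 511.2.
ΔI = 13100 − 16280 = -3180; midpoint Ī = (16280 + 13100)/2 = 14690.
η = (ΔQ/Q̄) ÷ (ΔI/Ī) = (-85.2/511.2) ÷ (-3180/14690) = 0.77.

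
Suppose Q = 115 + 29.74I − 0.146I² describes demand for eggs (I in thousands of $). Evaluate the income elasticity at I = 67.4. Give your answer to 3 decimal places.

0.466

At I = 67.4: Q = 1456.2330.
dQ/dI = 29.74 − 0.292I = 10.05920.
η = (dQ/dI)·(I/Q) = 10.05920 × (67.4/1456.2330) = 0.466.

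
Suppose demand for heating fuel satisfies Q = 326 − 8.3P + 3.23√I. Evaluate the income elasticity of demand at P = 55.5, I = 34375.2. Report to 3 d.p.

At P = 55.5, I = 34375.2: Q = 464.210.
Holding P constant, ∂Q/∂I = 3.23/(2√I) = 0.00871064.
η_I = (∂Q/∂I)·(I/Q) = 0.00871064 × (34375.2/464.210) = 0.645.

0.645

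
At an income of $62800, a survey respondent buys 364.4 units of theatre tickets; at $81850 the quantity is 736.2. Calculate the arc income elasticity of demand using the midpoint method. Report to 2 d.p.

2.57

ΔQ = 736.2 − 364.4 = 371.8; midpoint Q̄ = (364.4 + 736.2)/2 = 550.3.
ΔI = 81850 − 62800 = 19050; midpoint Ī = (62800 + 81850)/2 = 72325.
η = (ΔQ/Q̄) ÷ (ΔI/Ī) = (371.8/550.3) ÷ (19050/72325) = 2.57.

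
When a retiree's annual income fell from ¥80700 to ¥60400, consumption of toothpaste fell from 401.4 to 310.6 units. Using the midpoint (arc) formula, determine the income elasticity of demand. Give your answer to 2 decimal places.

0.89

ΔQ = 310.6 − 401.4 = -90.8; midpoint Q̄ = (401.4 + 310.6)/2 = 356.
ΔI = 60400 − 80700 = -20300; midpoint Ī = (80700 + 60400)/2 = 70550.
η = (ΔQ/Q̄) ÷ (ΔI/Ī) = (-90.8/356) ÷ (-20300/70550) = 0.89.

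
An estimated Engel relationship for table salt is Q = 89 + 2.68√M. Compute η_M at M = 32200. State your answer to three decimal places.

At M = 32200: Q = 569.909.
dQ/dM = 2.68/(2√M) = 0.00746753 at this income.
η = (dQ/dM)·(M/Q) = 0.00746753 × (32200/569.909) = 0.422.

0.422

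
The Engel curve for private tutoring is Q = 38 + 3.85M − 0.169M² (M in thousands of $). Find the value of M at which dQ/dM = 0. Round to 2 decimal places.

11.39

dQ/dM = 3.85 − 0.338M.
The good is inferior where dQ/dM < 0. Setting dQ/dM = 0 gives M = 3.85 / 0.338 = 11.39.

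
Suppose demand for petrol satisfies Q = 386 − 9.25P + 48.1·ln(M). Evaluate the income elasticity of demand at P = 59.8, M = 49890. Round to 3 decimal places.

At P = 59.8, M = 49890: Q = 353.175.
Holding P constant, ∂Q/∂M = 48.1/M = 0.000964121.
η_M = (∂Q/∂M)·(M/Q) = 0.000964121 × (49890/353.175) = 0.136.

0.136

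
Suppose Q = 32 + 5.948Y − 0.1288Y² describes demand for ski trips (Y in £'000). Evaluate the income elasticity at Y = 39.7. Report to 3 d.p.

At Y = 39.7: Q = 65.1352.
dQ/dY = 5.948 − 0.2576Y = -4.27872.
η = (dQ/dY)·(Y/Q) = -4.27872 × (39.7/65.1352) = -2.608.

-2.608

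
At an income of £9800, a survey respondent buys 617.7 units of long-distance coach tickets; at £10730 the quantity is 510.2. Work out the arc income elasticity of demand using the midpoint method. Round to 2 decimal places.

-2.10

ΔQ = 510.2 − 617.7 = -107.5; midpoint Q̄ = (617.7 + 510.2)/2 = 563.95.
ΔI = 10730 − 9800 = 930; midpoint Ī = (9800 + 10730)/2 = 10265.
η = (ΔQ/Q̄) ÷ (ΔI/Ī) = (-107.5/563.95) ÷ (930/10265) = -2.10.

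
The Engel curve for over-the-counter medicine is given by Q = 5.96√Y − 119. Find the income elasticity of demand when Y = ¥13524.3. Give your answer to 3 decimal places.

At Y = 13524.3: Q = 574.112.
dQ/dY = 5.96/(2√Y) = 0.0256247 at this income.
η = (dQ/dY)·(Y/Q) = 0.0256247 × (13524.3/574.112) = 0.604.

0.604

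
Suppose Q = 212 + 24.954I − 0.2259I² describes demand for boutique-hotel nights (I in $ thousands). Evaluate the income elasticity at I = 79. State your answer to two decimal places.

At I = 79: Q = 773.5241.
dQ/dI = 24.954 − 0.4518I = -10.73820.
η = (dQ/dI)·(I/Q) = -10.73820 × (79/773.5241) = -1.10.

-1.10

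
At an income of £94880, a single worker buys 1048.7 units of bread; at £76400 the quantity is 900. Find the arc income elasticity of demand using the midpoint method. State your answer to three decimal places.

0.707

ΔQ = 900 − 1048.7 = -148.7; midpoint Q̄ = (1048.7 + 900)/2 = 974.35.
ΔI = 76400 − 94880 = -18480; midpoint Ī = (94880 + 76400)/2 = 85640.
η = (ΔQ/Q̄) ÷ (ΔI/Ī) = (-148.7/974.35) ÷ (-18480/85640) = 0.707.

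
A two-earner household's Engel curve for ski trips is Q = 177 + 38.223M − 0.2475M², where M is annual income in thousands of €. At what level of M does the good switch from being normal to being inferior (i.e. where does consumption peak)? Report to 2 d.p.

77.22

dQ/dM = 38.223 − 0.495M.
The good is inferior where dQ/dM < 0. Setting dQ/dM = 0 gives M = 38.223 / 0.495 = 77.22.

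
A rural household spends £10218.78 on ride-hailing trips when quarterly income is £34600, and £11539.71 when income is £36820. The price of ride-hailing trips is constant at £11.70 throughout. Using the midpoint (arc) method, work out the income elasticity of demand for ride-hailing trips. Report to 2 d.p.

With a constant price, Q₁ = 10218.78/11.70 = 873.400 and Q₂ = 11539.71/11.70 = 986.300 (equivalently, work directly with expenditure since P cancels).
Midpoint %ΔQ = (11539.71 − 10218.78)/10879.25 = 0.12142; midpoint %ΔI = (36820 − 34600)/35710 = 0.06217.
η = 0.12142 / 0.06217 = 1.95.

1.95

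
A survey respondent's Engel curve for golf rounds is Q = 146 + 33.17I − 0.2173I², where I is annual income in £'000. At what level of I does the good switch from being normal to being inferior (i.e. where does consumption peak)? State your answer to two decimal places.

76.32

dQ/dI = 33.17 − 0.4346I.
The good is inferior where dQ/dI < 0. Setting dQ/dI = 0 gives I = 33.17 / 0.4346 = 76.32.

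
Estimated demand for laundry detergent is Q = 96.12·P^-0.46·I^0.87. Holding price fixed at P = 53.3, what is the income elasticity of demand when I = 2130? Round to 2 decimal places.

For a multiplicative demand Q = A·P^α·I^β, the income elasticity is β everywhere.
Here β = 0.87, so η = 0.87.

0.87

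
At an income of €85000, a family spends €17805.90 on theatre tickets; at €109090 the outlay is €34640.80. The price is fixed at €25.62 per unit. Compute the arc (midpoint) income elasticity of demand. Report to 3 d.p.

2.586

With a constant price, Q₁ = 17805.90/25.62 = 695.000 and Q₂ = 34640.80/25.62 = 1352.100 (equivalently, work directly with expenditure since P cancels).
Midpoint %ΔQ = (34640.80 − 17805.90)/26223.35 = 0.64198; midpoint %ΔI = (109090 − 85000)/97045 = 0.24824.
η = 0.64198 / 0.24824 = 2.586.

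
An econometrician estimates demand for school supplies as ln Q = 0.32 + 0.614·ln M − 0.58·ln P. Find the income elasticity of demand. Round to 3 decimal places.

0.614

In a log-linear demand, the coefficient on ln M is the income elasticity.
So η = 0.614.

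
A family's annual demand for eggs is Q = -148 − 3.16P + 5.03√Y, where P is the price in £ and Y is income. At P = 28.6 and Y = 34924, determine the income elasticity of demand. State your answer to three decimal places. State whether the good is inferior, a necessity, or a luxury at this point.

At P = 28.6, Y = 34924: Q = 701.629.
Holding P constant, ∂Q/∂Y = 5.03/(2√Y) = 0.0134579.
η_Y = (∂Q/∂Y)·(Y/Q) = 0.0134579 × (34924/701.629) = 0.670.
Since 0 < η < 1, this is a necessity.

0.670 (necessity)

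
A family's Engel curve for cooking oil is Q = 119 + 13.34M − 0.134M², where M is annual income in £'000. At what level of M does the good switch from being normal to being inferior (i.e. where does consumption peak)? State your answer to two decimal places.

dQ/dM = 13.34 − 0.268M.
The good is inferior where dQ/dM < 0. Setting dQ/dM = 0 gives M = 13.34 / 0.268 = 49.78.

49.78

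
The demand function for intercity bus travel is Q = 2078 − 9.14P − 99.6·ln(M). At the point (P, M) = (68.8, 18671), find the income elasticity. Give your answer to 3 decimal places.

At P = 68.8, M = 18671: Q = 469.629.
Holding P constant, ∂Q/∂M = -99.6/M = -0.00533448.
η_M = (∂Q/∂M)·(M/Q) = -0.00533448 × (18671/469.629) = -0.212.

-0.212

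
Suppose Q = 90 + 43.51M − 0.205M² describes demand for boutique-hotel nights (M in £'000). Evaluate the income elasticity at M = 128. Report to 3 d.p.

At M = 128: Q = 2300.5600.
dQ/dM = 43.51 − 0.41M = -8.97000.
η = (dQ/dM)·(M/Q) = -8.97000 × (128/2300.5600) = -0.499.

-0.499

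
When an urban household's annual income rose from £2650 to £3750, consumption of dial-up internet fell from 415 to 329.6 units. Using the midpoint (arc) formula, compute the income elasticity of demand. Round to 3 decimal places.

-0.667

ΔQ = 329.6 − 415 = -85.4; midpoint Q̄ = (415 + 329.6)/2 = 372.3.
ΔI = 3750 − 2650 = 1100; midpoint Ī = (2650 + 3750)/2 = 3200.
η = (ΔQ/Q̄) ÷ (ΔI/Ī) = (-85.4/372.3) ÷ (1100/3200) = -0.667.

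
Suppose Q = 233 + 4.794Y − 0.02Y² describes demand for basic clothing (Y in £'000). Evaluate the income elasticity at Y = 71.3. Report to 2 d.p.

0.29

At Y = 71.3: Q = 473.1384.
dQ/dY = 4.794 − 0.04Y = 1.94200.
η = (dQ/dY)·(Y/Q) = 1.94200 × (71.3/473.1384) = 0.29.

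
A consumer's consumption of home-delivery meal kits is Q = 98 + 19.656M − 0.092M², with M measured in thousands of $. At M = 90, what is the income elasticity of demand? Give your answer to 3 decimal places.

0.248

At M = 90: Q = 1121.8400.
dQ/dM = 19.656 − 0.184M = 3.09600.
η = (dQ/dM)·(M/Q) = 3.09600 × (90/1121.8400) = 0.248.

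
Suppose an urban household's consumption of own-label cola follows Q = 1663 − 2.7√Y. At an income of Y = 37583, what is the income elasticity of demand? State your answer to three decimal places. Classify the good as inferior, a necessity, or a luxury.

At Y = 37583: Q = 1139.569.
dQ/dY = -2.7/(2√Y) = -0.00696367 at this income.
η = (dQ/dY)·(Y/Q) = -0.00696367 × (37583/1139.569) = -0.230.
Since η < 0, the good is an inferior good.

-0.230 (inferior good)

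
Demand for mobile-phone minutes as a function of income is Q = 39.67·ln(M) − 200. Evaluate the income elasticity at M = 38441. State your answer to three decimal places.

0.181

At M = 38441: Q = 218.791.
dQ/dM = 39.67/M = 0.00103197 at this income.
η = (dQ/dM)·(M/Q) = 0.00103197 × (38441/218.791) = 0.181.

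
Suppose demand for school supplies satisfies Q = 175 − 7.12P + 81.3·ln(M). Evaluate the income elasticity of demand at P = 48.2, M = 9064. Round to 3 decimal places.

0.142

At P = 48.2, M = 9064: Q = 572.627.
Holding P constant, ∂Q/∂M = 81.3/M = 0.00896955.
η_M = (∂Q/∂M)·(M/Q) = 0.00896955 × (9064/572.627) = 0.142.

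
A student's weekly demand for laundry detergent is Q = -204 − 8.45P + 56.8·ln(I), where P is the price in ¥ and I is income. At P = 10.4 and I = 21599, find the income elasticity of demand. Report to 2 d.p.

0.21

At P = 10.4, I = 21599: Q = 275.007.
Holding P constant, ∂Q/∂I = 56.8/I = 0.00262975.
η_I = (∂Q/∂I)·(I/Q) = 0.00262975 × (21599/275.007) = 0.21.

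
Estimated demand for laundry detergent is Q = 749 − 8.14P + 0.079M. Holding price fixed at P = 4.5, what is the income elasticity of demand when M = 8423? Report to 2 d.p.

At P = 4.5, M = 8423: Q = 1377.787.
Holding P constant, ∂Q/∂M = 0.079.
η_M = (∂Q/∂M)·(M/Q) = 0.079 × (8423/1377.787) = 0.48.

0.48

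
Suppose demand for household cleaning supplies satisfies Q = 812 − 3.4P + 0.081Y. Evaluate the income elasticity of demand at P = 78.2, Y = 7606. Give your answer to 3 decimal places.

At P = 78.2, Y = 7606: Q = 1162.206.
Holding P constant, ∂Q/∂Y = 0.081.
η_Y = (∂Q/∂Y)·(Y/Q) = 0.081 × (7606/1162.206) = 0.530.

0.530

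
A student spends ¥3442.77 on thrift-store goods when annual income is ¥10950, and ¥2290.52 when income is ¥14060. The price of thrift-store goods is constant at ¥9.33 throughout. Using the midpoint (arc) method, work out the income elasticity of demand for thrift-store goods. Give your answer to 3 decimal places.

With a constant price, Q₁ = 3442.77/9.33 = 369.000 and Q₂ = 2290.52/9.33 = 245.501 (equivalently, work directly with expenditure since P cancels).
Midpoint %ΔQ = (2290.52 − 3442.77)/2866.65 = -0.40195; midpoint %ΔI = (14060 − 10950)/12505 = 0.24870.
η = -0.40195 / 0.24870 = -1.616.

-1.616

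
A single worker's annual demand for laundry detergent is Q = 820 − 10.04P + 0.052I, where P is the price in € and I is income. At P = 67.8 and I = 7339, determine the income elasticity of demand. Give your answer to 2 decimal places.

0.73

At P = 67.8, I = 7339: Q = 520.916.
Holding P constant, ∂Q/∂I = 0.052.
η_I = (∂Q/∂I)·(I/Q) = 0.052 × (7339/520.916) = 0.73.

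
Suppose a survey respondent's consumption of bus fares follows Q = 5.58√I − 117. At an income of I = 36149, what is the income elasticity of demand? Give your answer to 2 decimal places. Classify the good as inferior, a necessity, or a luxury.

At I = 36149: Q = 943.919.
dQ/dI = 5.58/(2√I) = 0.0146743 at this income.
η = (dQ/dI)·(I/Q) = 0.0146743 × (36149/943.919) = 0.56.
Since 0 < η < 1, the good is a necessity.

0.56 (necessity)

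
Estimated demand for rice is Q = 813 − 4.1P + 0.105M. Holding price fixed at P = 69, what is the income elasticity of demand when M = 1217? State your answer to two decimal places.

At P = 69, M = 1217: Q = 657.885.
Holding P constant, ∂Q/∂M = 0.105.
η_M = (∂Q/∂M)·(M/Q) = 0.105 × (1217/657.885) = 0.19.

0.19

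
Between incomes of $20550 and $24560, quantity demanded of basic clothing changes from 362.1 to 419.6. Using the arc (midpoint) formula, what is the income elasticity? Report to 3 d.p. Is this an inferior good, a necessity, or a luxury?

ΔQ = 419.6 − 362.1 = 57.5; midpoint Q̄ = (362.1 + 419.6)/2 = 390.85.
ΔI = 24560 − 20550 = 4010; midpoint Ī = (20550 + 24560)/2 = 22555.
η = (ΔQ/Q̄) ÷ (ΔI/Ī) = (57.5/390.85) ÷ (4010/22555) = 0.827.
0 < η < 1 ⇒ necessity.

0.827 (necessity)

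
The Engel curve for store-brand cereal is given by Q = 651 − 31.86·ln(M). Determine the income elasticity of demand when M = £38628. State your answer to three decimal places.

-0.101

At M = 38628: Q = 314.503.
dQ/dM = -31.86/M = -0.00082479 at this income.
η = (dQ/dM)·(M/Q) = -0.00082479 × (38628/314.503) = -0.101.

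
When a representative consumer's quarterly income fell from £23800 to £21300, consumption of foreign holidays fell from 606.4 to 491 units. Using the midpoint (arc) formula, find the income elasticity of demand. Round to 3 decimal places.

ΔQ = 491 − 606.4 = -115.4; midpoint Q̄ = (606.4 + 491)/2 = 548.7.
ΔI = 21300 − 23800 = -2500; midpoint Ī = (23800 + 21300)/2 = 22550.
η = (ΔQ/Q̄) ÷ (ΔI/Ī) = (-115.4/548.7) ÷ (-2500/22550) = 1.897.

1.897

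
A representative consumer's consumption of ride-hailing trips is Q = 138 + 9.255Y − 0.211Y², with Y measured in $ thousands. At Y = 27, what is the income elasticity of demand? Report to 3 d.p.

At Y = 27: Q = 234.0660.
dQ/dY = 9.255 − 0.422Y = -2.13900.
η = (dQ/dY)·(Y/Q) = -2.13900 × (27/234.0660) = -0.247.

-0.247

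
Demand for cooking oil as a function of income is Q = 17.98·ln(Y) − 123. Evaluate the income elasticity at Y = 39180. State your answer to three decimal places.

At Y = 39180: Q = 67.155.
dQ/dY = 17.98/Y = 0.000458908 at this income.
η = (dQ/dY)·(Y/Q) = 0.000458908 × (39180/67.155) = 0.268.

0.268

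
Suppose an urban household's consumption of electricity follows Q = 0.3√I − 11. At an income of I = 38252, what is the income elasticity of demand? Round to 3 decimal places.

0.615

At I = 38252: Q = 47.674.
dQ/dI = 0.3/(2√I) = 0.000766945 at this income.
η = (dQ/dI)·(I/Q) = 0.000766945 × (38252/47.674) = 0.615.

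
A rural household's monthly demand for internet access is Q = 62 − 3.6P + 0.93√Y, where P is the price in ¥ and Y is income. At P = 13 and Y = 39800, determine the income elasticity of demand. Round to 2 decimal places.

0.46

At P = 13, Y = 39800: Q = 200.734.
Holding P constant, ∂Q/∂Y = 0.93/(2√Y) = 0.00233083.
η_Y = (∂Q/∂Y)·(Y/Q) = 0.00233083 × (39800/200.734) = 0.46.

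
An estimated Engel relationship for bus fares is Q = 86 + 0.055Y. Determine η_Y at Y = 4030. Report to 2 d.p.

0.72

At Y = 4030: Q = 307.650.
dQ/dY = 0.055.
η = (dQ/dY)·(Y/Q) = 0.055 × (4030/307.650) = 0.72.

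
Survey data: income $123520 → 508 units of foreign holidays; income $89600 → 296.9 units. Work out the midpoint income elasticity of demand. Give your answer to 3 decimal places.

1.648

ΔQ = 296.9 − 508 = -211.1; midpoint Q̄ = (508 + 296.9)/2 = 402.45.
ΔI = 89600 − 123520 = -33920; midpoint Ī = (123520 + 89600)/2 = 106560.
η = (ΔQ/Q̄) ÷ (ΔI/Ī) = (-211.1/402.45) ÷ (-33920/106560) = 1.648.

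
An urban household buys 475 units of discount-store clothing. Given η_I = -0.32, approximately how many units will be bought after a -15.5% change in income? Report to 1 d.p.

%ΔQ ≈ η × %ΔI = -0.32 × (-15.5%) = 4.96%.
New Q ≈ 475 × (1 + 0.0496) = 498.6.

498.6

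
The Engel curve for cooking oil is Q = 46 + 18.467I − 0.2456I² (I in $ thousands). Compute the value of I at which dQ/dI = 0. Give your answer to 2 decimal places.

dQ/dI = 18.467 − 0.4912I.
The good is inferior where dQ/dI < 0. Setting dQ/dI = 0 gives I = 18.467 / 0.4912 = 37.60.

37.60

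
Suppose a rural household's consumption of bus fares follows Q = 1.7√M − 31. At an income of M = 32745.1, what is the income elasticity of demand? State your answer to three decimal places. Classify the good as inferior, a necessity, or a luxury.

0.556 (necessity)

At M = 32745.1: Q = 276.625.
dQ/dM = 1.7/(2√M) = 0.00469727 at this income.
η = (dQ/dM)·(M/Q) = 0.00469727 × (32745.1/276.625) = 0.556.
Since 0 < η < 1, the good is a necessity.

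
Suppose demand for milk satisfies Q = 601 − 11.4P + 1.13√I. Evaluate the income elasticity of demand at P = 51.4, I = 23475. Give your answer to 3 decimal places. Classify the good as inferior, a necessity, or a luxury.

0.460 (necessity)

At P = 51.4, I = 23475: Q = 188.174.
Holding P constant, ∂Q/∂I = 1.13/(2√I) = 0.00368762.
η_I = (∂Q/∂I)·(I/Q) = 0.00368762 × (23475/188.174) = 0.460.
Since 0 < η < 1, this is a necessity.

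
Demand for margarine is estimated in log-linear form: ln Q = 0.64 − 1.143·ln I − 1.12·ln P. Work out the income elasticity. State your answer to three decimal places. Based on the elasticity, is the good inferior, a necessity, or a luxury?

-1.143 (inferior good)

In a log-linear demand, the coefficient on ln I is the income elasticity.
So η = -1.143.
η < 0 ⇒ inferior good.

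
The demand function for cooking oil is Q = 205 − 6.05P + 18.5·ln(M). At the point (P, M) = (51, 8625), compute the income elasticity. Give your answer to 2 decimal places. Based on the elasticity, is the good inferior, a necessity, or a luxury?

0.29 (necessity)

At P = 51, M = 8625: Q = 64.105.
Holding P constant, ∂Q/∂M = 18.5/M = 0.00214493.
η_M = (∂Q/∂M)·(M/Q) = 0.00214493 × (8625/64.105) = 0.29.
Since 0 < η < 1, this is a necessity.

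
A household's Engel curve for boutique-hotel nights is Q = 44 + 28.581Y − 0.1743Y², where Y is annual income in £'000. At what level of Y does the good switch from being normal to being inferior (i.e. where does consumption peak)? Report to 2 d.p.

dQ/dY = 28.581 − 0.3486Y.
The good is inferior where dQ/dY < 0. Setting dQ/dY = 0 gives Y = 28.581 / 0.3486 = 81.99.

81.99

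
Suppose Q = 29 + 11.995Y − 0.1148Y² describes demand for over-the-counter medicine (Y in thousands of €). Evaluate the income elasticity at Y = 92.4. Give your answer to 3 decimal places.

At Y = 92.4: Q = 157.2032.
dQ/dY = 11.995 − 0.2296Y = -9.22004.
η = (dQ/dY)·(Y/Q) = -9.22004 × (92.4/157.2032) = -5.419.

-5.419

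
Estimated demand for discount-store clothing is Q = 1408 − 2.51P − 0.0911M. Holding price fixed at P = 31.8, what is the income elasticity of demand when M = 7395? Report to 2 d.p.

At P = 31.8, M = 7395: Q = 654.498.
Holding P constant, ∂Q/∂M = −0.0911.
η_M = (∂Q/∂M)·(M/Q) = -0.0911 × (7395/654.498) = -1.03.

-1.03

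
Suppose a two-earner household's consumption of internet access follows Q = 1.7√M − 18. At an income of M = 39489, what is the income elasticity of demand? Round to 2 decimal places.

At M = 39489: Q = 319.821.
dQ/dM = 1.7/(2√M) = 0.00427741 at this income.
η = (dQ/dM)·(M/Q) = 0.00427741 × (39489/319.821) = 0.53.

0.53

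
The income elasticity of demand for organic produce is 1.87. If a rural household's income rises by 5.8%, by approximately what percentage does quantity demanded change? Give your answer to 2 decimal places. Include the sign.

%ΔQ ≈ η × %ΔI = 1.87 × 5.8% = 10.85%.

10.85%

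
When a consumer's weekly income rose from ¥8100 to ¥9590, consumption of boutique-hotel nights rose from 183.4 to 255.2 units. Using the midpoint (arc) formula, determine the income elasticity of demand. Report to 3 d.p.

ΔQ = 255.2 − 183.4 = 71.8; midpoint Q̄ = (183.4 + 255.2)/2 = 219.3.
ΔI = 9590 − 8100 = 1490; midpoint Ī = (8100 + 9590)/2 = 8845.
η = (ΔQ/Q̄) ÷ (ΔI/Ī) = (71.8/219.3) ÷ (1490/8845) = 1.944.

1.944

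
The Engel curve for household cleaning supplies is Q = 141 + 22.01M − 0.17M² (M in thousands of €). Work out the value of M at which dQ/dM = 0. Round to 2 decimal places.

64.74

dQ/dM = 22.01 − 0.34M.
The good is inferior where dQ/dM < 0. Setting dQ/dM = 0 gives M = 22.01 / 0.34 = 64.74.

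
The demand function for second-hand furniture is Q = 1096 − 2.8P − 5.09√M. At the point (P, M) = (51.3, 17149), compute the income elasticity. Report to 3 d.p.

-1.166

At P = 51.3, M = 17149: Q = 285.803.
Holding P constant, ∂Q/∂M = -5.09/(2√M) = -0.0194343.
η_M = (∂Q/∂M)·(M/Q) = -0.0194343 × (17149/285.803) = -1.166.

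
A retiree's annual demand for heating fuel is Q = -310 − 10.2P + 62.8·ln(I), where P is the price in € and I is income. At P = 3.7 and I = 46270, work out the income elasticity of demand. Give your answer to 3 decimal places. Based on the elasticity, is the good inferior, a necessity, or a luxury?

At P = 3.7, I = 46270: Q = 326.873.
Holding P constant, ∂Q/∂I = 62.8/I = 0.00135725.
η_I = (∂Q/∂I)·(I/Q) = 0.00135725 × (46270/326.873) = 0.192.
Since 0 < η < 1, this is a necessity.

0.192 (necessity)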